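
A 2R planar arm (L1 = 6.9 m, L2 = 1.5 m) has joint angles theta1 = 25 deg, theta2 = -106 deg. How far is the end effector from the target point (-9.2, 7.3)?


End effector via forward kinematics:
x = L1*cos(t1) + L2*cos(t1+t2) = 6.4882
y = L1*sin(t1) + L2*sin(t1+t2) = 1.4345
Distance to target:
d = sqrt((-9.2 - 6.4882)^2 + (7.3 - 1.4345)^2)
= sqrt(246.1188 + 34.4037)
= 16.7488 m


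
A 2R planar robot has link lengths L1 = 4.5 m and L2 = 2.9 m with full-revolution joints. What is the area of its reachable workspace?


r_max = L1 + L2 = 7.4 m
r_min = |L1 - L2| = 1.6 m
Area = pi*(r_max^2 - r_min^2)
= pi*(54.76 - 2.56)
= pi * 52.2
= 163.9911 m^2


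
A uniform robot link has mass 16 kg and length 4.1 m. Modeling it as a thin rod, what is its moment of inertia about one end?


I = (1/3) * m * L^2
= (1/3) * 16 * 4.1^2
= 0.333333 * 16 * 16.81
= 89.6533 kg*m^2


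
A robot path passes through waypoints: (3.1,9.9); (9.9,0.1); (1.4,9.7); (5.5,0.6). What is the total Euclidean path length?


Segment lengths:
  seg1 = sqrt((6.8)^2 + (-9.8)^2) = 11.9281
  seg2 = sqrt((-8.5)^2 + (9.6)^2) = 12.8222
  seg3 = sqrt((4.1)^2 + (-9.1)^2) = 9.981
Total = 34.7313


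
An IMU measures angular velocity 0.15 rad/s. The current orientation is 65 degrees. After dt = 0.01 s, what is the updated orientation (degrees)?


delta_theta = w * dt = 0.15 * 0.01 = 0.0015 rad
= 0.0859 deg
theta_new = 65 + 0.0859 = 65.0859 deg


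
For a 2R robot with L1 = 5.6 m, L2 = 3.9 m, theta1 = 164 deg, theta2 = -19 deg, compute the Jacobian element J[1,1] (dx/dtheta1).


J[1,1] = -L1*sin(t1) - L2*sin(t1+t2)
= -5.6*sin(164) - 3.9*sin(145)
= -3.7805


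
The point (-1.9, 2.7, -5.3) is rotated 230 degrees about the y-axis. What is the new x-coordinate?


Rotation about y-axis: x' = x*cos(theta) + z*sin(theta)
= -1.9 * -0.6428 + -5.3 * -0.766
= 5.2813


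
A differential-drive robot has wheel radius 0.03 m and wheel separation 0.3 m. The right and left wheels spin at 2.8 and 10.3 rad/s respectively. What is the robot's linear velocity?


vR = r*wR = 0.03*2.8 = 0.084 m/s
vL = r*wL = 0.03*10.3 = 0.309 m/s
v = (vR+vL)/2 = 0.1965 m/s
omega = (vR-vL)/L = -0.75 rad/s
linear velocity = 0.1965 m/s


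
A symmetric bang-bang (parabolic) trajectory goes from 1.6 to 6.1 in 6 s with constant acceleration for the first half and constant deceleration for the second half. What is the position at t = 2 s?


Symmetric rest-to-rest: each phase covers (pf-p0)/2 in time T/2. 0.5*a*(T/2)^2 = (pf-p0)/2 => a = 4*(pf-p0)/T^2
a = 4*(6.1-1.6)/6^2 = 0.5
t = 2 is in the acceleration phase (t <= T/2).
p = p0 + 0.5*a*t^2 = 1.6 + 0.5*0.5*2^2
= 2.6


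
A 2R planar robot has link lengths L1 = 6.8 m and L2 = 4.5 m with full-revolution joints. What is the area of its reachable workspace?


r_max = L1 + L2 = 11.3 m
r_min = |L1 - L2| = 2.3 m
Area = pi*(r_max^2 - r_min^2)
= pi*(127.69 - 5.29)
= pi * 122.4
= 384.5309 m^2


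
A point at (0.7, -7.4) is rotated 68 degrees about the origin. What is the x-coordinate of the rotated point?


x' = x*cos(theta) - y*sin(theta)
cos(68 deg) = 0.3746, sin(68 deg) = 0.9272
x' = 0.7 * 0.3746 - -7.4 * 0.9272
= 0.2622 - -6.8612
= 7.1234


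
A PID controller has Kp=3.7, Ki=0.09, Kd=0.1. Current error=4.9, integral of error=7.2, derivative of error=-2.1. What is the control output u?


u = Kp*e + Ki*int(e) + Kd*de/dt
= 3.7*4.9 + 0.09*7.2 + 0.1*(-2.1)
= 18.13 + 0.648 + -0.21
= 18.568


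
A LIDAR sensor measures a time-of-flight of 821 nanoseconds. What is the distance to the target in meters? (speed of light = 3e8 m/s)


tof = 821 ns = 8.21e-07 s
dist = c * tof / 2
= 3e8 * 8.21e-07 / 2
= 123.15 m


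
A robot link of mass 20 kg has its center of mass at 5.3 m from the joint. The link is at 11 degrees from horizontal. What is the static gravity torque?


tau = m*g*L*cos(angle)
= 20 * 9.81 * 5.3 * cos(11 deg)
= 20 * 9.81 * 5.3 * 0.9816
= 1020.7548 Nm


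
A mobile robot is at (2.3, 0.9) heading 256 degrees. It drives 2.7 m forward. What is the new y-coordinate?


y_new = y0 + d*sin(theta)
= 0.9 + 2.7*sin(256)
= 0.9 + -2.6198
= -1.7198


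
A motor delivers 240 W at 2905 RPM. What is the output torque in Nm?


omega = 2905 * 2*pi/60 = 304.2109 rad/s
tau = P / omega = 240 / 304.2109
= 0.7889 Nm


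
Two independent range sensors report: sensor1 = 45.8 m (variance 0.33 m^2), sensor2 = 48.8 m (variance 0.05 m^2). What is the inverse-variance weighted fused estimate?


w1 = (1/var1) / (1/var1 + 1/var2)
   = 3.0303 / (3.0303 + 20.0) = 0.1316
w2 = 1 - w1 = 0.8684
fused = w1*s1 + w2*s2 = 6.0263 + 42.3789
= 48.4053 m


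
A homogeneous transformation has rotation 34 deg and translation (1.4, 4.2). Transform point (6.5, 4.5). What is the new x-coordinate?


x' = cos(theta)*px - sin(theta)*py + tx
= 0.829*6.5 - 0.5592*4.5 + 1.4
= 4.2724


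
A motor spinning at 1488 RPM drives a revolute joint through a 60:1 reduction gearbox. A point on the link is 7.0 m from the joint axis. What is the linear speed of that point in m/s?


omega_motor = 1488 * 2*pi/60 = 155.823 rad/s
omega_joint = omega_motor / 60 = 2.597 rad/s
v = omega_joint * r = 2.597 * 7.0
= 18.1793 m/s


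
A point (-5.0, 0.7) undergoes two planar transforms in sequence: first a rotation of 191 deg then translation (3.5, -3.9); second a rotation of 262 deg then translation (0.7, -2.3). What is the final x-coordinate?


After transform 1:
x1 = cos(191)*-5.0 - sin(191)*0.7 + 3.5 = 8.5417
y1 = sin(191)*-5.0 + cos(191)*0.7 + -3.9 = -3.6331
After transform 2:
x2 = cos(262)*8.5417 - sin(262)*-3.6331 + 0.7
= -4.0865


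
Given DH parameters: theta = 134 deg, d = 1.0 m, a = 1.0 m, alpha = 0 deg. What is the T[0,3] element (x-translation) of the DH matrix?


T[0,3] = a * cos(theta)
= 1.0 * cos(134 deg)
= 1.0 * -0.6947
= -0.6947


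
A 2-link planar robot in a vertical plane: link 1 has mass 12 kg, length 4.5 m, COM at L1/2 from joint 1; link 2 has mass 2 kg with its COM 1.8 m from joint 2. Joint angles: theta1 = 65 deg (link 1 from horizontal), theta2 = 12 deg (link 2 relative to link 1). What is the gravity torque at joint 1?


Horizontal distance from joint 1 to link-1 COM:
  x_c1 = (L1/2)*cos(t1) = 2.25 * 0.4226 = 0.9509 m
Horizontal distance from joint 1 to link-2 COM:
  x_c2 = L1*cos(t1) + Lc2*cos(t1+t2)
       = 4.5*0.4226 + 1.8*0.225 = 2.3067 m
tau1 = m1*g*x_c1 + m2*g*x_c2
     = 12*9.81*0.9509 + 2*9.81*2.3067
     = 111.9389 + 45.2573
     = 157.1962 Nm


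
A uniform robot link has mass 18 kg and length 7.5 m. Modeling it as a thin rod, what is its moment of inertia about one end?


I = (1/3) * m * L^2
= (1/3) * 18 * 7.5^2
= 0.333333 * 18 * 56.25
= 337.5 kg*m^2


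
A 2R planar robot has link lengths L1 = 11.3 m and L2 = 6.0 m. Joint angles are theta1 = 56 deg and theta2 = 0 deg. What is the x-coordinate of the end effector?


Convert angles to radians: theta1 = 0.9774, theta2 = 0.0
x = L1*cos(theta1) + L2*cos(theta1+theta2)
x = 6.3189 + 3.3552
x = 9.674


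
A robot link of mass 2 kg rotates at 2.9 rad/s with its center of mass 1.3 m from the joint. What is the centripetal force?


F = m * omega^2 * r
= 2 * 2.9^2 * 1.3
= 2 * 8.41 * 1.3
= 21.866 N


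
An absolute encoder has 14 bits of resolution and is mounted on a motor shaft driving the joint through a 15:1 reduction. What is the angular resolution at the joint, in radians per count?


counts = 2^14 = 16384
effective counts at joint = 16384 * 15 = 245760
resolution = 2*pi / 245760
= 2.5566e-05 rad/count


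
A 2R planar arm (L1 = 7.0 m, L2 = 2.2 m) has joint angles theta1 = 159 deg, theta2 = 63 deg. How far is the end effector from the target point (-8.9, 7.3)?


End effector via forward kinematics:
x = L1*cos(t1) + L2*cos(t1+t2) = -8.17
y = L1*sin(t1) + L2*sin(t1+t2) = 1.0365
Distance to target:
d = sqrt((-8.9 - -8.17)^2 + (7.3 - 1.0365)^2)
= sqrt(0.5329 + 39.2316)
= 6.3059 m


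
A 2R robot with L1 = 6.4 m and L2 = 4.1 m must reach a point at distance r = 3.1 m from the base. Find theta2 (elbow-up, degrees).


cos(theta2) = (r^2 - L1^2 - L2^2) / (2*L1*L2)
cos(theta2) = (9.61 - 40.96 - 16.81) / 52.48
cos(theta2) = -0.917683
theta2 = 156.5897 degrees


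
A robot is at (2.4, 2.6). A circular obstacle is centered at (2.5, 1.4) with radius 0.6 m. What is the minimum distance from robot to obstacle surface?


center_dist = sqrt((2.4-2.5)^2 + (2.6-1.4)^2)
= sqrt(0.01 + 1.44)
= 1.2042
min_dist = center_dist - radius = 1.2042 - 0.6 = 0.6042 m


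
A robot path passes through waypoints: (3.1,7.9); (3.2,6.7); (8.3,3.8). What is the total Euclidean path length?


Segment lengths:
  seg1 = sqrt((0.1)^2 + (-1.2)^2) = 1.2042
  seg2 = sqrt((5.1)^2 + (-2.9)^2) = 5.8669
Total = 7.071


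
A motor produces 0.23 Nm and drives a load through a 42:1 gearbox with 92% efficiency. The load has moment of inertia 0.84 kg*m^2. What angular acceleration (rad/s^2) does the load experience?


tau_out = tau_motor * N * eta
= 0.23 * 42 * 0.92 = 8.8872 Nm
alpha = tau_out / I = 8.8872 / 0.84
= 10.58 rad/s^2


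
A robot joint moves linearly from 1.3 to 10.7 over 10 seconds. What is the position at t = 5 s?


s = t/T = 5/10 = 0.5
p(t) = p0 + (pf-p0)*s
= 1.3 + (10.7 - 1.3) * 0.5
= 6.0


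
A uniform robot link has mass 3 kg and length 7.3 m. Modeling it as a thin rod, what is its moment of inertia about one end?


I = (1/3) * m * L^2
= (1/3) * 3 * 7.3^2
= 0.333333 * 3 * 53.29
= 53.29 kg*m^2


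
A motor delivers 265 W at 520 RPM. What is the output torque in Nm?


omega = 520 * 2*pi/60 = 54.4543 rad/s
tau = P / omega = 265 / 54.4543
= 4.8665 Nm


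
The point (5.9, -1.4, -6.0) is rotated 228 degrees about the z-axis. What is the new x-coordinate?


Rotation about z-axis: x' = x*cos(theta) - y*sin(theta)
= 5.9 * -0.6691 - -1.4 * -0.7431
= -4.9883


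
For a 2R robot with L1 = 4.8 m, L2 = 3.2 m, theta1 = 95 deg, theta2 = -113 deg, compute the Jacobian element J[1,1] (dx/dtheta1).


J[1,1] = -L1*sin(t1) - L2*sin(t1+t2)
= -4.8*sin(95) - 3.2*sin(-18)
= -3.7929


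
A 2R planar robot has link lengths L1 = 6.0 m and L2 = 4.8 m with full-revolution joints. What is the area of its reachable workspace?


r_max = L1 + L2 = 10.8 m
r_min = |L1 - L2| = 1.2 m
Area = pi*(r_max^2 - r_min^2)
= pi*(116.64 - 1.44)
= pi * 115.2
= 361.9115 m^2


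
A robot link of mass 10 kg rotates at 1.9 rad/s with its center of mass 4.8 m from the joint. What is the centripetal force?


F = m * omega^2 * r
= 10 * 1.9^2 * 4.8
= 10 * 3.61 * 4.8
= 173.28 N


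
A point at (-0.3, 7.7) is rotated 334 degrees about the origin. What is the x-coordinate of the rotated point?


x' = x*cos(theta) - y*sin(theta)
cos(334 deg) = 0.8988, sin(334 deg) = -0.4384
x' = -0.3 * 0.8988 - 7.7 * -0.4384
= -0.2696 - -3.3755
= 3.1058


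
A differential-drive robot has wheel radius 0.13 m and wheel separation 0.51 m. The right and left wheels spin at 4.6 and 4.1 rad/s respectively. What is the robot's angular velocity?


vR = r*wR = 0.13*4.6 = 0.598 m/s
vL = r*wL = 0.13*4.1 = 0.533 m/s
v = (vR+vL)/2 = 0.5655 m/s
omega = (vR-vL)/L = 0.1275 rad/s
angular velocity = 0.1275 rad/s


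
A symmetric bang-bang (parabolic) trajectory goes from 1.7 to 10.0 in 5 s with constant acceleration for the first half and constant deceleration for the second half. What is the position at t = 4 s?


Symmetric rest-to-rest: each phase covers (pf-p0)/2 in time T/2. 0.5*a*(T/2)^2 = (pf-p0)/2 => a = 4*(pf-p0)/T^2
a = 4*(10.0-1.7)/5^2 = 1.328
t = 4 is in the deceleration phase (t > T/2).
p = pf - 0.5*a*(T-t)^2 = 10.0 - 0.5*1.328*1^2
= 9.336


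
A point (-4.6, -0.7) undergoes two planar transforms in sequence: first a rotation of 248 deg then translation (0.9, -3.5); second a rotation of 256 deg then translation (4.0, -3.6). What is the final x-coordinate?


After transform 1:
x1 = cos(248)*-4.6 - sin(248)*-0.7 + 0.9 = 1.9742
y1 = sin(248)*-4.6 + cos(248)*-0.7 + -3.5 = 1.0273
After transform 2:
x2 = cos(256)*1.9742 - sin(256)*1.0273 + 4.0
= 4.5192


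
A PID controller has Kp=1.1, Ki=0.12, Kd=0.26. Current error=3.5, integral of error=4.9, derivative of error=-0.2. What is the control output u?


u = Kp*e + Ki*int(e) + Kd*de/dt
= 1.1*3.5 + 0.12*4.9 + 0.26*(-0.2)
= 3.85 + 0.588 + -0.052
= 4.386


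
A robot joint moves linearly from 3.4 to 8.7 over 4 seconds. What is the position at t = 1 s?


s = t/T = 1/4 = 0.25
p(t) = p0 + (pf-p0)*s
= 3.4 + (8.7 - 3.4) * 0.25
= 4.725


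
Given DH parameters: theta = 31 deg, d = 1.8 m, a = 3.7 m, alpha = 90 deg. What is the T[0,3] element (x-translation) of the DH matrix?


T[0,3] = a * cos(theta)
= 3.7 * cos(31 deg)
= 3.7 * 0.8572
= 3.1715


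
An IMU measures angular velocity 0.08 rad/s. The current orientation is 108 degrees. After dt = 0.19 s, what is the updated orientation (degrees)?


delta_theta = w * dt = 0.08 * 0.19 = 0.0152 rad
= 0.8709 deg
theta_new = 108 + 0.8709 = 108.8709 deg


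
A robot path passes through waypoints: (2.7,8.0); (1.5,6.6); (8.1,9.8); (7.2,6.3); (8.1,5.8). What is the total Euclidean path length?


Segment lengths:
  seg1 = sqrt((-1.2)^2 + (-1.4)^2) = 1.8439
  seg2 = sqrt((6.6)^2 + (3.2)^2) = 7.3348
  seg3 = sqrt((-0.9)^2 + (-3.5)^2) = 3.6139
  seg4 = sqrt((0.9)^2 + (-0.5)^2) = 1.0296
Total = 13.8222


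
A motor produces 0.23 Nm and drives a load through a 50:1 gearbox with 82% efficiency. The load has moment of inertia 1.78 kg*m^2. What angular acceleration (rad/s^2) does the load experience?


tau_out = tau_motor * N * eta
= 0.23 * 50 * 0.82 = 9.43 Nm
alpha = tau_out / I = 9.43 / 1.78
= 5.2978 rad/s^2


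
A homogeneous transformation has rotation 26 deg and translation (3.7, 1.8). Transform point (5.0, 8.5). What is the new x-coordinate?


x' = cos(theta)*px - sin(theta)*py + tx
= 0.8988*5.0 - 0.4384*8.5 + 3.7
= 4.4678


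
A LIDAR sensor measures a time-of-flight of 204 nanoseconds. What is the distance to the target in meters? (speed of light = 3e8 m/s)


tof = 204 ns = 2.04e-07 s
dist = c * tof / 2
= 3e8 * 2.04e-07 / 2
= 30.6 m


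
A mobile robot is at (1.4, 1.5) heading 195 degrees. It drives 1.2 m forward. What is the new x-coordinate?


x_new = x0 + d*cos(theta)
= 1.4 + 1.2*cos(195)
= 1.4 + -1.1591
= 0.2409


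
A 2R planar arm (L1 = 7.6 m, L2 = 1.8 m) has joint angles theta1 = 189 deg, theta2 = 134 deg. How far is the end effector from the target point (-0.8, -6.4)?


End effector via forward kinematics:
x = L1*cos(t1) + L2*cos(t1+t2) = -6.0689
y = L1*sin(t1) + L2*sin(t1+t2) = -2.2722
Distance to target:
d = sqrt((-0.8 - -6.0689)^2 + (-6.4 - -2.2722)^2)
= sqrt(27.7612 + 17.039)
= 6.6933 m


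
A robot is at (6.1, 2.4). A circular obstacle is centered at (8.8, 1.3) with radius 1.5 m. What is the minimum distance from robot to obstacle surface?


center_dist = sqrt((6.1-8.8)^2 + (2.4-1.3)^2)
= sqrt(7.29 + 1.21)
= 2.9155
min_dist = center_dist - radius = 2.9155 - 1.5 = 1.4155 m


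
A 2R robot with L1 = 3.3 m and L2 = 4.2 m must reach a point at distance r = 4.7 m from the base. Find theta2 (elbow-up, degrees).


cos(theta2) = (r^2 - L1^2 - L2^2) / (2*L1*L2)
cos(theta2) = (22.09 - 10.89 - 17.64) / 27.72
cos(theta2) = -0.232323
theta2 = 103.4339 degrees


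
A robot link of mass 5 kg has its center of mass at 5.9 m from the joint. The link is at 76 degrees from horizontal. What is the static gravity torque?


tau = m*g*L*cos(angle)
= 5 * 9.81 * 5.9 * cos(76 deg)
= 5 * 9.81 * 5.9 * 0.2419
= 70.011 Nm


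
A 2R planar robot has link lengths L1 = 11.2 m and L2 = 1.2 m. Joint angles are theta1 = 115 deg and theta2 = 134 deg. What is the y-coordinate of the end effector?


Convert angles to radians: theta1 = 2.0071, theta2 = 2.3387
y = L1*sin(theta1) + L2*sin(theta1+theta2)
y = 10.1506 + -1.1203
y = 9.0304


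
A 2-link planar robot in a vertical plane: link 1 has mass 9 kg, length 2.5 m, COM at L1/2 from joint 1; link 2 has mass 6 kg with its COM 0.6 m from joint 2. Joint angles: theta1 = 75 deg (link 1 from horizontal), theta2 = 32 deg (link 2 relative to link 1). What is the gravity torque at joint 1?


Horizontal distance from joint 1 to link-1 COM:
  x_c1 = (L1/2)*cos(t1) = 1.25 * 0.2588 = 0.3235 m
Horizontal distance from joint 1 to link-2 COM:
  x_c2 = L1*cos(t1) + Lc2*cos(t1+t2)
       = 2.5*0.2588 + 0.6*-0.2924 = 0.4716 m
tau1 = m1*g*x_c1 + m2*g*x_c2
     = 9*9.81*0.3235 + 6*9.81*0.4716
     = 28.5639 + 27.7598
     = 56.3237 Nm


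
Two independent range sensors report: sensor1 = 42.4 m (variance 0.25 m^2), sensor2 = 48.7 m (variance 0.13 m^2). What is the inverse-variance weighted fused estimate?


w1 = (1/var1) / (1/var1 + 1/var2)
   = 4.0 / (4.0 + 7.6923) = 0.3421
w2 = 1 - w1 = 0.6579
fused = w1*s1 + w2*s2 = 14.5053 + 32.0395
= 46.5447 m


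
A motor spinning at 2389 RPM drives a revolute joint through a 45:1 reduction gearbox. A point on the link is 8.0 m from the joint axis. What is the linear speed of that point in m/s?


omega_motor = 2389 * 2*pi/60 = 250.1755 rad/s
omega_joint = omega_motor / 45 = 5.5595 rad/s
v = omega_joint * r = 5.5595 * 8.0
= 44.4756 m/s


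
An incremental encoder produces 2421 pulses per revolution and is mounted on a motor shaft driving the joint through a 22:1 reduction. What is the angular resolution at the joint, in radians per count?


counts per rev = 2421
effective counts at joint = 2421 * 22 = 53262
resolution = 2*pi / 53262
= 1.1797e-04 rad/count


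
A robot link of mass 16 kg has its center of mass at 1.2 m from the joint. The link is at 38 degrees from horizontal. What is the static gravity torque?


tau = m*g*L*cos(angle)
= 16 * 9.81 * 1.2 * cos(38 deg)
= 16 * 9.81 * 1.2 * 0.788
= 148.4234 Nm


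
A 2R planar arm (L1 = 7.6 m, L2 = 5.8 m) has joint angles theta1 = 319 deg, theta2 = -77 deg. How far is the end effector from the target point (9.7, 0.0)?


End effector via forward kinematics:
x = L1*cos(t1) + L2*cos(t1+t2) = 3.0129
y = L1*sin(t1) + L2*sin(t1+t2) = -10.1071
Distance to target:
d = sqrt((9.7 - 3.0129)^2 + (0.0 - -10.1071)^2)
= sqrt(44.7179 + 102.1544)
= 12.1191 m


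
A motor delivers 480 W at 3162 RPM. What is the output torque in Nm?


omega = 3162 * 2*pi/60 = 331.1239 rad/s
tau = P / omega = 480 / 331.1239
= 1.4496 Nm


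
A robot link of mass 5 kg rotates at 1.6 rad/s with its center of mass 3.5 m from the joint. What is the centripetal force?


F = m * omega^2 * r
= 5 * 1.6^2 * 3.5
= 5 * 2.56 * 3.5
= 44.8 N


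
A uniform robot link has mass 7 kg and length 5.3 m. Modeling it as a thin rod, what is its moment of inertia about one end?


I = (1/3) * m * L^2
= (1/3) * 7 * 5.3^2
= 0.333333 * 7 * 28.09
= 65.5433 kg*m^2


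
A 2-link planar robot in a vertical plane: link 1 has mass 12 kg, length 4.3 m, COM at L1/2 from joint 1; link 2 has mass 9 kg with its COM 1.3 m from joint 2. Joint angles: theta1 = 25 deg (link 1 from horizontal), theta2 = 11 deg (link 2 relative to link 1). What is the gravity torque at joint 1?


Horizontal distance from joint 1 to link-1 COM:
  x_c1 = (L1/2)*cos(t1) = 2.15 * 0.9063 = 1.9486 m
Horizontal distance from joint 1 to link-2 COM:
  x_c2 = L1*cos(t1) + Lc2*cos(t1+t2)
       = 4.3*0.9063 + 1.3*0.809 = 4.9488 m
tau1 = m1*g*x_c1 + m2*g*x_c2
     = 12*9.81*1.9486 + 9*9.81*4.9488
     = 229.3847 + 436.9336
     = 666.3183 Nm


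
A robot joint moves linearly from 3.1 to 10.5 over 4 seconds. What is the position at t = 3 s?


s = t/T = 3/4 = 0.75
p(t) = p0 + (pf-p0)*s
= 3.1 + (10.5 - 3.1) * 0.75
= 8.65


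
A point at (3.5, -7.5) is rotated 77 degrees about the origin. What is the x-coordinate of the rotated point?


x' = x*cos(theta) - y*sin(theta)
cos(77 deg) = 0.225, sin(77 deg) = 0.9744
x' = 3.5 * 0.225 - -7.5 * 0.9744
= 0.7873 - -7.3078
= 8.0951


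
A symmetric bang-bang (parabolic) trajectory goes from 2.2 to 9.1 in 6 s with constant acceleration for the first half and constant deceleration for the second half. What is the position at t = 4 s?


Symmetric rest-to-rest: each phase covers (pf-p0)/2 in time T/2. 0.5*a*(T/2)^2 = (pf-p0)/2 => a = 4*(pf-p0)/T^2
a = 4*(9.1-2.2)/6^2 = 0.7667
t = 4 is in the deceleration phase (t > T/2).
p = pf - 0.5*a*(T-t)^2 = 9.1 - 0.5*0.7667*2^2
= 7.5667


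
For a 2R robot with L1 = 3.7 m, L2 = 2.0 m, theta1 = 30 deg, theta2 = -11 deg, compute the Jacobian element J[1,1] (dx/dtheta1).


J[1,1] = -L1*sin(t1) - L2*sin(t1+t2)
= -3.7*sin(30) - 2.0*sin(19)
= -2.5011


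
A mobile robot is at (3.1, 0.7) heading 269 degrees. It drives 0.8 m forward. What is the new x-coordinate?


x_new = x0 + d*cos(theta)
= 3.1 + 0.8*cos(269)
= 3.1 + -0.014
= 3.086


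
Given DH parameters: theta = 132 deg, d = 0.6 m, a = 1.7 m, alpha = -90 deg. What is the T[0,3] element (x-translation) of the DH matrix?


T[0,3] = a * cos(theta)
= 1.7 * cos(132 deg)
= 1.7 * -0.6691
= -1.1375


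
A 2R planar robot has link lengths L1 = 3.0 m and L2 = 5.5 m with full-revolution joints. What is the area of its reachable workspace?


r_max = L1 + L2 = 8.5 m
r_min = |L1 - L2| = 2.5 m
Area = pi*(r_max^2 - r_min^2)
= pi*(72.25 - 6.25)
= pi * 66.0
= 207.3451 m^2


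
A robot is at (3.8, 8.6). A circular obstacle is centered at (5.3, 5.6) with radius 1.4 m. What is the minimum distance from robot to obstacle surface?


center_dist = sqrt((3.8-5.3)^2 + (8.6-5.6)^2)
= sqrt(2.25 + 9.0)
= 3.3541
min_dist = center_dist - radius = 3.3541 - 1.4 = 1.9541 m


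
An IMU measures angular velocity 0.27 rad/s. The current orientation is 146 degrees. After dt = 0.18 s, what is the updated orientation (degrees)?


delta_theta = w * dt = 0.27 * 0.18 = 0.0486 rad
= 2.7846 deg
theta_new = 146 + 2.7846 = 148.7846 deg


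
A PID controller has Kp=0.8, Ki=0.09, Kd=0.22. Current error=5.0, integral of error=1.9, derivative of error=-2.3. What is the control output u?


u = Kp*e + Ki*int(e) + Kd*de/dt
= 0.8*5.0 + 0.09*1.9 + 0.22*(-2.3)
= 4.0 + 0.171 + -0.506
= 3.665


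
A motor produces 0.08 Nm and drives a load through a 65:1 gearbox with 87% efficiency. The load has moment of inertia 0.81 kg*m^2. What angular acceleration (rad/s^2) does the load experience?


tau_out = tau_motor * N * eta
= 0.08 * 65 * 0.87 = 4.524 Nm
alpha = tau_out / I = 4.524 / 0.81
= 5.5852 rad/s^2


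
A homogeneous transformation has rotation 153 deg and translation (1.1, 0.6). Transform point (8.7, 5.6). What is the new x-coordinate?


x' = cos(theta)*px - sin(theta)*py + tx
= -0.891*8.7 - 0.454*5.6 + 1.1
= -9.1941


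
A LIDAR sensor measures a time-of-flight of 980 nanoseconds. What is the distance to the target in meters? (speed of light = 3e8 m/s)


tof = 980 ns = 9.8e-07 s
dist = c * tof / 2
= 3e8 * 9.8e-07 / 2
= 147.0 m


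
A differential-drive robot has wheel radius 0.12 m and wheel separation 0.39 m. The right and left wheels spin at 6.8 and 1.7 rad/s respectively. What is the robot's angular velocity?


vR = r*wR = 0.12*6.8 = 0.816 m/s
vL = r*wL = 0.12*1.7 = 0.204 m/s
v = (vR+vL)/2 = 0.51 m/s
omega = (vR-vL)/L = 1.5692 rad/s
angular velocity = 1.5692 rad/s


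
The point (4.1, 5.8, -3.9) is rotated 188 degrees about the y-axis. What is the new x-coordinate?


Rotation about y-axis: x' = x*cos(theta) + z*sin(theta)
= 4.1 * -0.9903 + -3.9 * -0.1392
= -3.5173


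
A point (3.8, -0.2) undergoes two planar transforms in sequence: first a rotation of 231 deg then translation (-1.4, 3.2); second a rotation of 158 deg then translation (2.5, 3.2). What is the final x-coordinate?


After transform 1:
x1 = cos(231)*3.8 - sin(231)*-0.2 + -1.4 = -3.9468
y1 = sin(231)*3.8 + cos(231)*-0.2 + 3.2 = 0.3727
After transform 2:
x2 = cos(158)*-3.9468 - sin(158)*0.3727 + 2.5
= 6.0198


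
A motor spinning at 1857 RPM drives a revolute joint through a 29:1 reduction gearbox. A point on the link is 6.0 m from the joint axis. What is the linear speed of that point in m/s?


omega_motor = 1857 * 2*pi/60 = 194.4646 rad/s
omega_joint = omega_motor / 29 = 6.7057 rad/s
v = omega_joint * r = 6.7057 * 6.0
= 40.2341 m/s


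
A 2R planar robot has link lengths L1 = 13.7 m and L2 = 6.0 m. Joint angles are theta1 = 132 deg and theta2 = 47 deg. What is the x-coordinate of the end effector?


Convert angles to radians: theta1 = 2.3038, theta2 = 0.8203
x = L1*cos(theta1) + L2*cos(theta1+theta2)
x = -9.1671 + -5.9991
x = -15.1662


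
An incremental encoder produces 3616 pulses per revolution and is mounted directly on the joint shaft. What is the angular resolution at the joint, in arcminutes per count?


counts per rev = 3616
resolution = 360*60 / 3616
= 5.9735 arcmin/count


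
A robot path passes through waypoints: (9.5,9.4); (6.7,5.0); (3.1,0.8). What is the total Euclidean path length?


Segment lengths:
  seg1 = sqrt((-2.8)^2 + (-4.4)^2) = 5.2154
  seg2 = sqrt((-3.6)^2 + (-4.2)^2) = 5.5317
Total = 10.7471


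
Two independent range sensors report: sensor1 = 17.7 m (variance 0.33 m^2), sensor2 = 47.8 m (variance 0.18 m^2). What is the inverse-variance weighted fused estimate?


w1 = (1/var1) / (1/var1 + 1/var2)
   = 3.0303 / (3.0303 + 5.5556) = 0.3529
w2 = 1 - w1 = 0.6471
fused = w1*s1 + w2*s2 = 6.2471 + 30.9294
= 37.1765 m


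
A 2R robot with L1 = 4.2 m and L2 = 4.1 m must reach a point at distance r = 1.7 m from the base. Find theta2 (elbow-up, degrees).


cos(theta2) = (r^2 - L1^2 - L2^2) / (2*L1*L2)
cos(theta2) = (2.89 - 17.64 - 16.81) / 34.44
cos(theta2) = -0.916376
theta2 = 156.4019 degrees


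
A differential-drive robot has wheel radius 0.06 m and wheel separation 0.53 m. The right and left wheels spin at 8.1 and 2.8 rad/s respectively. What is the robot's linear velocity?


vR = r*wR = 0.06*8.1 = 0.486 m/s
vL = r*wL = 0.06*2.8 = 0.168 m/s
v = (vR+vL)/2 = 0.327 m/s
omega = (vR-vL)/L = 0.6 rad/s
linear velocity = 0.327 m/s


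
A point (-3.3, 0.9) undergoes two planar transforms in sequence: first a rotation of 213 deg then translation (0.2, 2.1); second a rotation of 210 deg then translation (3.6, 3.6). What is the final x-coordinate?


After transform 1:
x1 = cos(213)*-3.3 - sin(213)*0.9 + 0.2 = 3.4578
y1 = sin(213)*-3.3 + cos(213)*0.9 + 2.1 = 3.1425
After transform 2:
x2 = cos(210)*3.4578 - sin(210)*3.1425 + 3.6
= 2.1767


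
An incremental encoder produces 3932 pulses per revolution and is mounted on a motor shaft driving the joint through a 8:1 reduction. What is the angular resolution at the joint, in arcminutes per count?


counts per rev = 3932
effective counts at joint = 3932 * 8 = 31456
resolution = 360*60 / 31456
= 0.6867 arcmin/count


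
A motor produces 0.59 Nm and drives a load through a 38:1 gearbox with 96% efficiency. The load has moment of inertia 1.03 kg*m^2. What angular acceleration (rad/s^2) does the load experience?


tau_out = tau_motor * N * eta
= 0.59 * 38 * 0.96 = 21.5232 Nm
alpha = tau_out / I = 21.5232 / 1.03
= 20.8963 rad/s^2


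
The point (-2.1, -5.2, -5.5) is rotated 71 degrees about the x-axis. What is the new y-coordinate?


Rotation about x-axis: y' = y*cos(theta) - z*sin(theta)
= -5.2 * 0.3256 - -5.5 * 0.9455
= 3.5074


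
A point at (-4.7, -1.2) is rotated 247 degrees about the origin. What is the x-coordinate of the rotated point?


x' = x*cos(theta) - y*sin(theta)
cos(247 deg) = -0.3907, sin(247 deg) = -0.9205
x' = -4.7 * -0.3907 - -1.2 * -0.9205
= 1.8364 - 1.1046
= 0.7318


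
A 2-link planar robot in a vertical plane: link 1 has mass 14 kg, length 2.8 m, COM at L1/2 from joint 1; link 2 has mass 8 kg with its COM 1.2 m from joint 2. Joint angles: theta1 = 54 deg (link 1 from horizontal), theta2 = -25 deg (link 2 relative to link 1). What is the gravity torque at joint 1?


Horizontal distance from joint 1 to link-1 COM:
  x_c1 = (L1/2)*cos(t1) = 1.4 * 0.5878 = 0.8229 m
Horizontal distance from joint 1 to link-2 COM:
  x_c2 = L1*cos(t1) + Lc2*cos(t1+t2)
       = 2.8*0.5878 + 1.2*0.8746 = 2.6953 m
tau1 = m1*g*x_c1 + m2*g*x_c2
     = 14*9.81*0.8229 + 8*9.81*2.6953
     = 113.017 + 211.5305
     = 324.5475 Nm


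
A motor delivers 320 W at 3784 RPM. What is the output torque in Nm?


omega = 3784 * 2*pi/60 = 396.2596 rad/s
tau = P / omega = 320 / 396.2596
= 0.8076 Nm


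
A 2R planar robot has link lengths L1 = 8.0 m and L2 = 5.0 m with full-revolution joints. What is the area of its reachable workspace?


r_max = L1 + L2 = 13.0 m
r_min = |L1 - L2| = 3.0 m
Area = pi*(r_max^2 - r_min^2)
= pi*(169.0 - 9.0)
= pi * 160.0
= 502.6548 m^2


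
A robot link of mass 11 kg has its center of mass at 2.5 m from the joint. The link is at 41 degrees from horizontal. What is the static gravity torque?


tau = m*g*L*cos(angle)
= 11 * 9.81 * 2.5 * cos(41 deg)
= 11 * 9.81 * 2.5 * 0.7547
= 203.6018 Nm


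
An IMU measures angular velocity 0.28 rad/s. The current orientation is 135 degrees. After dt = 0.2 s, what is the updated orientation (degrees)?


delta_theta = w * dt = 0.28 * 0.2 = 0.056 rad
= 3.2086 deg
theta_new = 135 + 3.2086 = 138.2086 deg


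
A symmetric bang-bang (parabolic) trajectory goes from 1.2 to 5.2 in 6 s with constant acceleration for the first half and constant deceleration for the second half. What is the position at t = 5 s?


Symmetric rest-to-rest: each phase covers (pf-p0)/2 in time T/2. 0.5*a*(T/2)^2 = (pf-p0)/2 => a = 4*(pf-p0)/T^2
a = 4*(5.2-1.2)/6^2 = 0.4444
t = 5 is in the deceleration phase (t > T/2).
p = pf - 0.5*a*(T-t)^2 = 5.2 - 0.5*0.4444*1^2
= 4.9778


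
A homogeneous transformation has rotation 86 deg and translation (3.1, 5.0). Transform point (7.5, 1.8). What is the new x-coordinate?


x' = cos(theta)*px - sin(theta)*py + tx
= 0.0698*7.5 - 0.9976*1.8 + 3.1
= 1.8276


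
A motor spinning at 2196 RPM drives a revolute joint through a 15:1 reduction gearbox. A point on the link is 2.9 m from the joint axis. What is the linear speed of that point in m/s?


omega_motor = 2196 * 2*pi/60 = 229.9646 rad/s
omega_joint = omega_motor / 15 = 15.331 rad/s
v = omega_joint * r = 15.331 * 2.9
= 44.4598 m/s


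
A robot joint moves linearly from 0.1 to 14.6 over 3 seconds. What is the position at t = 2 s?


s = t/T = 2/3 = 0.6667
p(t) = p0 + (pf-p0)*s
= 0.1 + (14.6 - 0.1) * 0.6667
= 9.7667


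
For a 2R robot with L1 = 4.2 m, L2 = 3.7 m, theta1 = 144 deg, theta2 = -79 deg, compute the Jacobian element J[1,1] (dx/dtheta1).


J[1,1] = -L1*sin(t1) - L2*sin(t1+t2)
= -4.2*sin(144) - 3.7*sin(65)
= -5.822


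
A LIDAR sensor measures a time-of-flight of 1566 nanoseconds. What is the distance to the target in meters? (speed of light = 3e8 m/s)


tof = 1566 ns = 1.566e-06 s
dist = c * tof / 2
= 3e8 * 1.566e-06 / 2
= 234.9 m


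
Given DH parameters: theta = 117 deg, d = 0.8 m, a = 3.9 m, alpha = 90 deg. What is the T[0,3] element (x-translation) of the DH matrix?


T[0,3] = a * cos(theta)
= 3.9 * cos(117 deg)
= 3.9 * -0.454
= -1.7706


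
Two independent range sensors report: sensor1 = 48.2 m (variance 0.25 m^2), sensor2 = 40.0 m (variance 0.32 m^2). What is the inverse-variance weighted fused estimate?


w1 = (1/var1) / (1/var1 + 1/var2)
   = 4.0 / (4.0 + 3.125) = 0.5614
w2 = 1 - w1 = 0.4386
fused = w1*s1 + w2*s2 = 27.0596 + 17.5439
= 44.6035 m


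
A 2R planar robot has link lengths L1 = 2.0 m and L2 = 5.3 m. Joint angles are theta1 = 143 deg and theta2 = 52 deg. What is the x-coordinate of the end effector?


Convert angles to radians: theta1 = 2.4958, theta2 = 0.9076
x = L1*cos(theta1) + L2*cos(theta1+theta2)
x = -1.5973 + -5.1194
x = -6.7167


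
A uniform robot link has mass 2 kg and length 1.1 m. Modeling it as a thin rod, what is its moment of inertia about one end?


I = (1/3) * m * L^2
= (1/3) * 2 * 1.1^2
= 0.333333 * 2 * 1.21
= 0.8067 kg*m^2


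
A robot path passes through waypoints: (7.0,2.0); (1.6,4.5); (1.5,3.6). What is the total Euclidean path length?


Segment lengths:
  seg1 = sqrt((-5.4)^2 + (2.5)^2) = 5.9506
  seg2 = sqrt((-0.1)^2 + (-0.9)^2) = 0.9055
Total = 6.8562


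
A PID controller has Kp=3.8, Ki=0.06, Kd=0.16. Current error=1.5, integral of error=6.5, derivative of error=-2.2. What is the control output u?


u = Kp*e + Ki*int(e) + Kd*de/dt
= 3.8*1.5 + 0.06*6.5 + 0.16*(-2.2)
= 5.7 + 0.39 + -0.352
= 5.738


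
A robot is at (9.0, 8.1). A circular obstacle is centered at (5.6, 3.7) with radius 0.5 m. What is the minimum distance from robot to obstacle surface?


center_dist = sqrt((9.0-5.6)^2 + (8.1-3.7)^2)
= sqrt(11.56 + 19.36)
= 5.5606
min_dist = center_dist - radius = 5.5606 - 0.5 = 5.0606 m


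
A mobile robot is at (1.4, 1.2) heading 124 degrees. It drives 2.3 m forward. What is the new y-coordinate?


y_new = y0 + d*sin(theta)
= 1.2 + 2.3*sin(124)
= 1.2 + 1.9068
= 3.1068


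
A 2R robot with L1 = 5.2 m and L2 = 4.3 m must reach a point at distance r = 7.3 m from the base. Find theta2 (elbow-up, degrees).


cos(theta2) = (r^2 - L1^2 - L2^2) / (2*L1*L2)
cos(theta2) = (53.29 - 27.04 - 18.49) / 44.72
cos(theta2) = 0.173524
theta2 = 80.0072 degrees


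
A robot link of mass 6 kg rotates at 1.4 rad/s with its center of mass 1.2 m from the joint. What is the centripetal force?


F = m * omega^2 * r
= 6 * 1.4^2 * 1.2
= 6 * 1.96 * 1.2
= 14.112 N


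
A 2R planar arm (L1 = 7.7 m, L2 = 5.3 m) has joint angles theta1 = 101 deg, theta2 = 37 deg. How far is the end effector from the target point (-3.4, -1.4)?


End effector via forward kinematics:
x = L1*cos(t1) + L2*cos(t1+t2) = -5.4079
y = L1*sin(t1) + L2*sin(t1+t2) = 11.1049
Distance to target:
d = sqrt((-3.4 - -5.4079)^2 + (-1.4 - 11.1049)^2)
= sqrt(4.0316 + 156.3731)
= 12.6651 m


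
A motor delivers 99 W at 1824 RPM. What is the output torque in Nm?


omega = 1824 * 2*pi/60 = 191.0088 rad/s
tau = P / omega = 99 / 191.0088
= 0.5183 Nm


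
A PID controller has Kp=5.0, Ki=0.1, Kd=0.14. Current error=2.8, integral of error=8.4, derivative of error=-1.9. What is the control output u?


u = Kp*e + Ki*int(e) + Kd*de/dt
= 5.0*2.8 + 0.1*8.4 + 0.14*(-1.9)
= 14.0 + 0.84 + -0.266
= 14.574


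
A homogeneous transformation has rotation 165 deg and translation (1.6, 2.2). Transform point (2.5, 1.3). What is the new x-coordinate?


x' = cos(theta)*px - sin(theta)*py + tx
= -0.9659*2.5 - 0.2588*1.3 + 1.6
= -1.1513


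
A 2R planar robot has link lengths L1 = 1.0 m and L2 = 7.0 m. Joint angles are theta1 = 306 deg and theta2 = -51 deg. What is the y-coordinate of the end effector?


Convert angles to radians: theta1 = 5.3407, theta2 = -0.8901
y = L1*sin(theta1) + L2*sin(theta1+theta2)
y = -0.809 + -6.7615
y = -7.5705


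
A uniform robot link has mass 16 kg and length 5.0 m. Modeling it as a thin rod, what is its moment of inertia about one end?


I = (1/3) * m * L^2
= (1/3) * 16 * 5.0^2
= 0.333333 * 16 * 25.0
= 133.3333 kg*m^2


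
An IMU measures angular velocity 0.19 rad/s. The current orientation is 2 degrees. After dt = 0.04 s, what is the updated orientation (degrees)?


delta_theta = w * dt = 0.19 * 0.04 = 0.0076 rad
= 0.4354 deg
theta_new = 2 + 0.4354 = 2.4354 deg


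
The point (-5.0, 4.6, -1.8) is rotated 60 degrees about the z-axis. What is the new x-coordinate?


Rotation about z-axis: x' = x*cos(theta) - y*sin(theta)
= -5.0 * 0.5 - 4.6 * 0.866
= -6.4837


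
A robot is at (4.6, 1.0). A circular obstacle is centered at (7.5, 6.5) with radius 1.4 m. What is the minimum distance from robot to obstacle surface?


center_dist = sqrt((4.6-7.5)^2 + (1.0-6.5)^2)
= sqrt(8.41 + 30.25)
= 6.2177
min_dist = center_dist - radius = 6.2177 - 1.4 = 4.8177 m


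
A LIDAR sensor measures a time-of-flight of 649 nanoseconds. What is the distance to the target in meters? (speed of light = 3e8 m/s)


tof = 649 ns = 6.49e-07 s
dist = c * tof / 2
= 3e8 * 6.49e-07 / 2
= 97.35 m


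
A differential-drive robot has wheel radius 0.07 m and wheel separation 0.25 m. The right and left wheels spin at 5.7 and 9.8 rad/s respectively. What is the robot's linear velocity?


vR = r*wR = 0.07*5.7 = 0.399 m/s
vL = r*wL = 0.07*9.8 = 0.686 m/s
v = (vR+vL)/2 = 0.5425 m/s
omega = (vR-vL)/L = -1.148 rad/s
linear velocity = 0.5425 m/s


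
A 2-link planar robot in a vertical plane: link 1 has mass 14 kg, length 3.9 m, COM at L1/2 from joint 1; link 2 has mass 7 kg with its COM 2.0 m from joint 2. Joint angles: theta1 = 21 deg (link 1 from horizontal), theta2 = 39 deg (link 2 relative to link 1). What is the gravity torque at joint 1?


Horizontal distance from joint 1 to link-1 COM:
  x_c1 = (L1/2)*cos(t1) = 1.95 * 0.9336 = 1.8205 m
Horizontal distance from joint 1 to link-2 COM:
  x_c2 = L1*cos(t1) + Lc2*cos(t1+t2)
       = 3.9*0.9336 + 2.0*0.5 = 4.641 m
tau1 = m1*g*x_c1 + m2*g*x_c2
     = 14*9.81*1.8205 + 7*9.81*4.641
     = 250.025 + 318.695
     = 568.7199 Nm


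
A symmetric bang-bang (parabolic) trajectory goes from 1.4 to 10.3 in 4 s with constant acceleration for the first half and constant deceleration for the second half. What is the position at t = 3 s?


Symmetric rest-to-rest: each phase covers (pf-p0)/2 in time T/2. 0.5*a*(T/2)^2 = (pf-p0)/2 => a = 4*(pf-p0)/T^2
a = 4*(10.3-1.4)/4^2 = 2.225
t = 3 is in the deceleration phase (t > T/2).
p = pf - 0.5*a*(T-t)^2 = 10.3 - 0.5*2.225*1^2
= 9.1875


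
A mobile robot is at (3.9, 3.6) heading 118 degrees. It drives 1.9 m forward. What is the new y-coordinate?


y_new = y0 + d*sin(theta)
= 3.6 + 1.9*sin(118)
= 3.6 + 1.6776
= 5.2776


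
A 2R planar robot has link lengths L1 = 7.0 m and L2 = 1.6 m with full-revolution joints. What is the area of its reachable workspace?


r_max = L1 + L2 = 8.6 m
r_min = |L1 - L2| = 5.4 m
Area = pi*(r_max^2 - r_min^2)
= pi*(73.96 - 29.16)
= pi * 44.8
= 140.7434 m^2


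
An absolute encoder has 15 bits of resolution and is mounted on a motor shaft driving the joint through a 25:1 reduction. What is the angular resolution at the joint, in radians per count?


counts = 2^15 = 32768
effective counts at joint = 32768 * 25 = 819200
resolution = 2*pi / 819200
= 7.6699e-06 rad/count


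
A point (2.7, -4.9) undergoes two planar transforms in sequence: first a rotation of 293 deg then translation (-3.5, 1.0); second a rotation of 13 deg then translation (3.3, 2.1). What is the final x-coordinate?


After transform 1:
x1 = cos(293)*2.7 - sin(293)*-4.9 + -3.5 = -6.9555
y1 = sin(293)*2.7 + cos(293)*-4.9 + 1.0 = -3.3999
After transform 2:
x2 = cos(13)*-6.9555 - sin(13)*-3.3999 + 3.3
= -2.7124


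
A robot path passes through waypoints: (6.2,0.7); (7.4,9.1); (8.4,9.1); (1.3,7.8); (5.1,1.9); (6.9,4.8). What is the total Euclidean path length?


Segment lengths:
  seg1 = sqrt((1.2)^2 + (8.4)^2) = 8.4853
  seg2 = sqrt((1.0)^2 + (0.0)^2) = 1.0
  seg3 = sqrt((-7.1)^2 + (-1.3)^2) = 7.218
  seg4 = sqrt((3.8)^2 + (-5.9)^2) = 7.0178
  seg5 = sqrt((1.8)^2 + (2.9)^2) = 3.4132
Total = 27.1344


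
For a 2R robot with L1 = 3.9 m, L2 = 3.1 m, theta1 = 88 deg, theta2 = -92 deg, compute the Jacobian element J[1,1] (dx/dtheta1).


J[1,1] = -L1*sin(t1) - L2*sin(t1+t2)
= -3.9*sin(88) - 3.1*sin(-4)
= -3.6814


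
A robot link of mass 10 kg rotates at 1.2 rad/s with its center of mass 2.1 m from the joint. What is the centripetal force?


F = m * omega^2 * r
= 10 * 1.2^2 * 2.1
= 10 * 1.44 * 2.1
= 30.24 N


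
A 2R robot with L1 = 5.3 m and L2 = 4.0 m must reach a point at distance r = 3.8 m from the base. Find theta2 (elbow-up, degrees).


cos(theta2) = (r^2 - L1^2 - L2^2) / (2*L1*L2)
cos(theta2) = (14.44 - 28.09 - 16.0) / 42.4
cos(theta2) = -0.699292
theta2 = 134.3703 degrees


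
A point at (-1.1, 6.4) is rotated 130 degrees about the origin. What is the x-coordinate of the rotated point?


x' = x*cos(theta) - y*sin(theta)
cos(130 deg) = -0.6428, sin(130 deg) = 0.766
x' = -1.1 * -0.6428 - 6.4 * 0.766
= 0.7071 - 4.9027
= -4.1956


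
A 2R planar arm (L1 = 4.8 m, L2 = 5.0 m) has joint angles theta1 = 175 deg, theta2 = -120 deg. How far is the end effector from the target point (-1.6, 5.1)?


End effector via forward kinematics:
x = L1*cos(t1) + L2*cos(t1+t2) = -1.9139
y = L1*sin(t1) + L2*sin(t1+t2) = 4.5141
Distance to target:
d = sqrt((-1.6 - -1.9139)^2 + (5.1 - 4.5141)^2)
= sqrt(0.0985 + 0.3433)
= 0.6647 m
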